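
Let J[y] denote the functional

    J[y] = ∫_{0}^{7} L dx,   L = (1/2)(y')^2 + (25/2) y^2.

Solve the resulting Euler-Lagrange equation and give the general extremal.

The Lagrangian is L = (1/2)(y')^2 + (25/2) y^2.
∂L/∂y = 25y.
∂L/∂y' = y'.
The Euler-Lagrange equation d/dx(∂L/∂y') − ∂L/∂y = 0 becomes:
    y'' - 25 y = 0
General solution: y(x) = A e^(5x) + B e^(-5x), where A and B are arbitrary constants fixed by the endpoint conditions.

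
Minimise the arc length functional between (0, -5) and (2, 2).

Arc-length functional: J[y] = ∫ sqrt(1 + (y')^2) dx.
Lagrangian L = sqrt(1 + (y')^2) has no explicit y dependence, so ∂L/∂y = 0 and the Euler-Lagrange equation gives
    d/dx( y' / sqrt(1 + (y')^2) ) = 0  ⇒  y' / sqrt(1 + (y')^2) = const.
Hence y' is constant, so y(x) is affine.
Fitting the endpoints (0, -5) and (2, 2):
    slope m = (2 − (-5)) / (2 − 0) = 7/2,
    intercept c = (-5) − m·0 = -5.
Extremal: y(x) = (7/2) x - 5.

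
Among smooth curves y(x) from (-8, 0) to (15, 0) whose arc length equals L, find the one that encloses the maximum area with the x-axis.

Set up the augmented Lagrangian using a multiplier λ for the length constraint:
    F(y, y') = y − λ sqrt(1 + y'^2).
F has no explicit x dependence, so the Beltrami identity yields a first integral
    F − y' ∂F/∂y' = C.
Compute ∂F/∂y' = −λ y' / sqrt(1 + y'^2). Then
    y − λ sqrt(1 + y'^2) + λ y'^2 / sqrt(1 + y'^2) = C
    ⇒  y − λ / sqrt(1 + y'^2) = C.
Solving for y' and integrating gives
    (x − a)^2 + (y − b)^2 = λ^2,
a circular arc of radius λ. The constants a, b are determined by the endpoint conditions y(-8) = y(15) = 0, and λ is fixed implicitly by the length constraint
    ∫_{-8}^{15} sqrt(1 + y'^2) dx = L.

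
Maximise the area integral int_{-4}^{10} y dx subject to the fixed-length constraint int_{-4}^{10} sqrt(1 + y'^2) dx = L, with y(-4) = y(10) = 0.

Set up the augmented Lagrangian using a multiplier λ for the length constraint:
    F(y, y') = y − λ sqrt(1 + y'^2).
F has no explicit x dependence, so the Beltrami identity yields a first integral
    F − y' ∂F/∂y' = C.
Compute ∂F/∂y' = −λ y' / sqrt(1 + y'^2). Then
    y − λ sqrt(1 + y'^2) + λ y'^2 / sqrt(1 + y'^2) = C
    ⇒  y − λ / sqrt(1 + y'^2) = C.
Solving for y' and integrating gives
    (x − a)^2 + (y − b)^2 = λ^2,
a circular arc of radius λ. The constants a, b are determined by the endpoint conditions y(-4) = y(10) = 0, and λ is fixed implicitly by the length constraint
    ∫_{-4}^{10} sqrt(1 + y'^2) dx = L.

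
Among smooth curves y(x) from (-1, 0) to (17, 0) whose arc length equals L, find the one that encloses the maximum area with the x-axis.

Set up the augmented Lagrangian using a multiplier λ for the length constraint:
    F(y, y') = y − λ sqrt(1 + y'^2).
F has no explicit x dependence, so the Beltrami identity yields a first integral
    F − y' ∂F/∂y' = C.
Compute ∂F/∂y' = −λ y' / sqrt(1 + y'^2). Then
    y − λ sqrt(1 + y'^2) + λ y'^2 / sqrt(1 + y'^2) = C
    ⇒  y − λ / sqrt(1 + y'^2) = C.
Solving for y' and integrating gives
    (x − a)^2 + (y − b)^2 = λ^2,
a circular arc of radius λ. The constants a, b are determined by the endpoint conditions y(-1) = y(17) = 0, and λ is fixed implicitly by the length constraint
    ∫_{-1}^{17} sqrt(1 + y'^2) dx = L.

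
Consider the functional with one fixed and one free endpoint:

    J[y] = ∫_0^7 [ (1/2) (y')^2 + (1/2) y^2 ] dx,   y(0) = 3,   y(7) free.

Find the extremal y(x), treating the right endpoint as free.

The Lagrangian L = (1/2) (y')^2 + (1/2) y^2 gives
    ∂L/∂y = 1 y,   ∂L/∂y' = y'.
Euler-Lagrange: y'' − y = 0.
With k = 1, the general solution is
    y(x) = A cosh(x) + B sinh(x).
Fixed left endpoint y(0) = 3 ⇒ A = 3.
The right endpoint x = 7 is free, so the natural (transversality) condition is ∂L/∂y' |_{x=7} = 0, i.e. y'(7) = 0.
Compute y'(x) = A k sinh(k x) + B k cosh(k x), so
    y'(7) = A k sinh(k·7) + B k cosh(k·7) = 0
    ⇒ B = −A tanh(k·7) = − 3 tanh(1·7).
Therefore the extremal is
    y(x) = 3 cosh(1 x) − 3 tanh(1·7) sinh(1 x).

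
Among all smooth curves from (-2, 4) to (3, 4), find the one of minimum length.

Arc-length functional: J[y] = ∫ sqrt(1 + (y')^2) dx.
Lagrangian L = sqrt(1 + (y')^2) has no explicit y dependence, so ∂L/∂y = 0 and the Euler-Lagrange equation gives
    d/dx( y' / sqrt(1 + (y')^2) ) = 0  ⇒  y' / sqrt(1 + (y')^2) = const.
Hence y' is constant, so y(x) is affine.
Fitting the endpoints (-2, 4) and (3, 4):
    slope m = (4 − 4) / (3 − (-2)) = 0,
    intercept c = 4 − m·(-2) = 4.
Extremal: y(x) = 4.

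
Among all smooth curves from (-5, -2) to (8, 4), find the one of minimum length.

Arc-length functional: J[y] = ∫ sqrt(1 + (y')^2) dx.
Lagrangian L = sqrt(1 + (y')^2) has no explicit y dependence, so ∂L/∂y = 0 and the Euler-Lagrange equation gives
    d/dx( y' / sqrt(1 + (y')^2) ) = 0  ⇒  y' / sqrt(1 + (y')^2) = const.
Hence y' is constant, so y(x) is affine.
Fitting the endpoints (-5, -2) and (8, 4):
    slope m = (4 − (-2)) / (8 − (-5)) = 6/13,
    intercept c = (-2) − m·(-5) = 4/13.
Extremal: y(x) = (6/13) x + 4/13.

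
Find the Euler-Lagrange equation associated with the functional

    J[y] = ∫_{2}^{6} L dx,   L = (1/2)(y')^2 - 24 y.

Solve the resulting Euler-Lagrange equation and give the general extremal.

The Lagrangian is L = (1/2)(y')^2 - 24 y.
∂L/∂y = -24.
∂L/∂y' = y'.
The Euler-Lagrange equation d/dx(∂L/∂y') − ∂L/∂y = 0 becomes:
    y'' + 24 = 0
General solution: y(x) = -12 x^2 + A x + B, where A and B are arbitrary constants fixed by the endpoint conditions.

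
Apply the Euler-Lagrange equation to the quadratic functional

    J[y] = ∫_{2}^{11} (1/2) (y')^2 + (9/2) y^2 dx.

The Lagrangian is L = (1/2) (y')^2 + (9/2) y^2.
Compute ∂L/∂y = 9y, ∂L/∂y' = y'.
The Euler-Lagrange equation d/dx(∂L/∂y') − ∂L/∂y = 0 reduces to
    y'' − 9 y = 0.
Its general solution is
    y(x) = A e^(3x) + B e^(−3x),
with A, B fixed by the endpoint conditions.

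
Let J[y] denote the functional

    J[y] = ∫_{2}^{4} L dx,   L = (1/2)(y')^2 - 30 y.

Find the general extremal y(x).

The Lagrangian is L = (1/2)(y')^2 - 30 y.
∂L/∂y = -30.
∂L/∂y' = y'.
The Euler-Lagrange equation d/dx(∂L/∂y') − ∂L/∂y = 0 becomes:
    y'' + 30 = 0
General solution: y(x) = -15 x^2 + A x + B, where A and B are arbitrary constants fixed by the endpoint conditions.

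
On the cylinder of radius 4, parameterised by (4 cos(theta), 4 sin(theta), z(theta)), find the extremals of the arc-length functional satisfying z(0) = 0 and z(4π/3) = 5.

Parameterise the cylinder of radius R = 4 as
    r(θ) = (4 cos θ, 4 sin θ, z(θ)).
The arc-length element is
    ds = sqrt(16 + (dz/dθ)^2) dθ,
so the Lagrangian is L = sqrt(16 + z'^2).
L depends on z' only, not on z or θ, so ∂L/∂z = 0 and
    ∂L/∂z' = z' / sqrt(16 + z'^2).
The Euler-Lagrange equation gives
    d/dθ( z' / sqrt(16 + z'^2) ) = 0,
so z' is constant. Integrating once:
    z(θ) = a θ + b,
a helix on the cylinder (a straight line when the cylinder is unrolled). The constants a, b are determined by the endpoint conditions.
With endpoint conditions z(0) = 0 and z(4π/3) = 5: from z(0) = b we get b = 0, and a·4π/3 + 0 = 5 gives a = 15/(4π), so
    z(θ) = (15/(4π)) θ.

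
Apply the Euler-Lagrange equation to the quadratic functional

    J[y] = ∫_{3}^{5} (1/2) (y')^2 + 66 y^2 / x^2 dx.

The Lagrangian is L = (1/2) (y')^2 + 66 y^2 / x^2.
Compute ∂L/∂y = 132y/x^2, ∂L/∂y' = y'.
The Euler-Lagrange equation d/dx(∂L/∂y') − ∂L/∂y = 0 reduces to
    y'' − 132/x^2 · y = 0  (x > 0).
Its general solution is
    y(x) = A x^12 + B x^(-11),
with A, B fixed by the endpoint conditions.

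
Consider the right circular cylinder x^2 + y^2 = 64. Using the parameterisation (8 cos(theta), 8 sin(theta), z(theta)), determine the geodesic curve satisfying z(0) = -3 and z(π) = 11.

Parameterise the cylinder of radius R = 8 as
    r(θ) = (8 cos θ, 8 sin θ, z(θ)).
The arc-length element is
    ds = sqrt(64 + (dz/dθ)^2) dθ,
so the Lagrangian is L = sqrt(64 + z'^2).
L depends on z' only, not on z or θ, so ∂L/∂z = 0 and
    ∂L/∂z' = z' / sqrt(64 + z'^2).
The Euler-Lagrange equation gives
    d/dθ( z' / sqrt(64 + z'^2) ) = 0,
so z' is constant. Integrating once:
    z(θ) = a θ + b,
a helix on the cylinder (a straight line when the cylinder is unrolled). The constants a, b are determined by the endpoint conditions.
With endpoint conditions z(0) = -3 and z(π) = 11: from z(0) = b we get b = -3, and a·π + -3 = 11 gives a = 14/π, so
    z(θ) = (14/π) θ − 3.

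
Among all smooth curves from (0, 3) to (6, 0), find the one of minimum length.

Arc-length functional: J[y] = ∫ sqrt(1 + (y')^2) dx.
Lagrangian L = sqrt(1 + (y')^2) has no explicit y dependence, so ∂L/∂y = 0 and the Euler-Lagrange equation gives
    d/dx( y' / sqrt(1 + (y')^2) ) = 0  ⇒  y' / sqrt(1 + (y')^2) = const.
Hence y' is constant, so y(x) is affine.
Fitting the endpoints (0, 3) and (6, 0):
    slope m = (0 − 3) / (6 − 0) = -1/2,
    intercept c = 3 − m·0 = 3.
Extremal: y(x) = (-1/2) x + 3.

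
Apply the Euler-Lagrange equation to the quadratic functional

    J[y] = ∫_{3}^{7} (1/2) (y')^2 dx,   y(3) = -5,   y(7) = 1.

The Lagrangian is L = (1/2) (y')^2.
Compute ∂L/∂y = 0, ∂L/∂y' = y'.
The Euler-Lagrange equation d/dx(∂L/∂y') − ∂L/∂y = 0 reduces to
    y'' = 0.
Its general solution is
    y(x) = A x + B,
with A, B fixed by the endpoint conditions.
Applying the endpoint conditions y(3) = -5 and y(7) = 1: solve A·3 + B = -5 and A·7 + B = 1. Subtracting gives A(7 − 3) = 1 − -5, so A = 3/2, and B = -5 − A·3 = -19/2. Therefore
    y(x) = (3/2) x - 19/2.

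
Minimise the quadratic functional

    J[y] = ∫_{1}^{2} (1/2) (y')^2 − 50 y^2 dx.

The Lagrangian is L = (1/2) (y')^2 − 50 y^2.
Compute ∂L/∂y = -100y, ∂L/∂y' = y'.
The Euler-Lagrange equation d/dx(∂L/∂y') − ∂L/∂y = 0 reduces to
    y'' + 100 y = 0.
Its general solution is
    y(x) = A sin(10x) + B cos(10x),
with A, B fixed by the endpoint conditions.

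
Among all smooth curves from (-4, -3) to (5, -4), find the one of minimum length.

Arc-length functional: J[y] = ∫ sqrt(1 + (y')^2) dx.
Lagrangian L = sqrt(1 + (y')^2) has no explicit y dependence, so ∂L/∂y = 0 and the Euler-Lagrange equation gives
    d/dx( y' / sqrt(1 + (y')^2) ) = 0  ⇒  y' / sqrt(1 + (y')^2) = const.
Hence y' is constant, so y(x) is affine.
Fitting the endpoints (-4, -3) and (5, -4):
    slope m = ((-4) − (-3)) / (5 − (-4)) = -1/9,
    intercept c = (-3) − m·(-4) = -31/9.
Extremal: y(x) = (-1/9) x - 31/9.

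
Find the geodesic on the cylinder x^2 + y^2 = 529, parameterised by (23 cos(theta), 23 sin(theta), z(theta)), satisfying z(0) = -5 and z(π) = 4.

Parameterise the cylinder of radius R = 23 as
    r(θ) = (23 cos θ, 23 sin θ, z(θ)).
The arc-length element is
    ds = sqrt(529 + (dz/dθ)^2) dθ,
so the Lagrangian is L = sqrt(529 + z'^2).
L depends on z' only, not on z or θ, so ∂L/∂z = 0 and
    ∂L/∂z' = z' / sqrt(529 + z'^2).
The Euler-Lagrange equation gives
    d/dθ( z' / sqrt(529 + z'^2) ) = 0,
so z' is constant. Integrating once:
    z(θ) = a θ + b,
a helix on the cylinder (a straight line when the cylinder is unrolled). The constants a, b are determined by the endpoint conditions.
With endpoint conditions z(0) = -5 and z(π) = 4: from z(0) = b we get b = -5, and a·π + -5 = 4 gives a = 9/π, so
    z(θ) = (9/π) θ − 5.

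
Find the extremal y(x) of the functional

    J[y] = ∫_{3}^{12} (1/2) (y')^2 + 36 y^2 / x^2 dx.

The Lagrangian is L = (1/2) (y')^2 + 36 y^2 / x^2.
Compute ∂L/∂y = 72y/x^2, ∂L/∂y' = y'.
The Euler-Lagrange equation d/dx(∂L/∂y') − ∂L/∂y = 0 reduces to
    y'' − 72/x^2 · y = 0  (x > 0).
Its general solution is
    y(x) = A x^9 + B x^(-8),
with A, B fixed by the endpoint conditions.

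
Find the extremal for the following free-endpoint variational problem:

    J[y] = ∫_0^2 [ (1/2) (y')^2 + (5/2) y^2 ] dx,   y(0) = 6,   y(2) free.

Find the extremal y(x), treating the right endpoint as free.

The Lagrangian L = (1/2) (y')^2 + (5/2) y^2 gives
    ∂L/∂y = 5 y,   ∂L/∂y' = y'.
Euler-Lagrange: y'' − 5 y = 0.
With k = sqrt(5), the general solution is
    y(x) = A cosh(sqrt(5) x) + B sinh(sqrt(5) x).
Fixed left endpoint y(0) = 6 ⇒ A = 6.
The right endpoint x = 2 is free, so the natural (transversality) condition is ∂L/∂y' |_{x=2} = 0, i.e. y'(2) = 0.
Compute y'(x) = A k sinh(k x) + B k cosh(k x), so
    y'(2) = A k sinh(k·2) + B k cosh(k·2) = 0
    ⇒ B = −A tanh(k·2) = − 6 tanh(sqrt(5)·2).
Therefore the extremal is
    y(x) = 6 cosh(sqrt(5) x) − 6 tanh(sqrt(5)·2) sinh(sqrt(5) x).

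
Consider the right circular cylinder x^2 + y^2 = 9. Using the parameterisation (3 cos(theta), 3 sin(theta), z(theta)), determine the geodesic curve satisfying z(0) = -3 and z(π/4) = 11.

Parameterise the cylinder of radius R = 3 as
    r(θ) = (3 cos θ, 3 sin θ, z(θ)).
The arc-length element is
    ds = sqrt(9 + (dz/dθ)^2) dθ,
so the Lagrangian is L = sqrt(9 + z'^2).
L depends on z' only, not on z or θ, so ∂L/∂z = 0 and
    ∂L/∂z' = z' / sqrt(9 + z'^2).
The Euler-Lagrange equation gives
    d/dθ( z' / sqrt(9 + z'^2) ) = 0,
so z' is constant. Integrating once:
    z(θ) = a θ + b,
a helix on the cylinder (a straight line when the cylinder is unrolled). The constants a, b are determined by the endpoint conditions.
With endpoint conditions z(0) = -3 and z(π/4) = 11: from z(0) = b we get b = -3, and a·π/4 + -3 = 11 gives a = 56/π, so
    z(θ) = (56/π) θ − 3.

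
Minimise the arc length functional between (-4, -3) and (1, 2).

Arc-length functional: J[y] = ∫ sqrt(1 + (y')^2) dx.
Lagrangian L = sqrt(1 + (y')^2) has no explicit y dependence, so ∂L/∂y = 0 and the Euler-Lagrange equation gives
    d/dx( y' / sqrt(1 + (y')^2) ) = 0  ⇒  y' / sqrt(1 + (y')^2) = const.
Hence y' is constant, so y(x) is affine.
Fitting the endpoints (-4, -3) and (1, 2):
    slope m = (2 − (-3)) / (1 − (-4)) = 1,
    intercept c = (-3) − m·(-4) = 1.
Extremal: y(x) = x + 1.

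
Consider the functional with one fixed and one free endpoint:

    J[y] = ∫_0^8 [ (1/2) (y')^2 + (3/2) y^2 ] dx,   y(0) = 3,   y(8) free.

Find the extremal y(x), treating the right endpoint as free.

The Lagrangian L = (1/2) (y')^2 + (3/2) y^2 gives
    ∂L/∂y = 3 y,   ∂L/∂y' = y'.
Euler-Lagrange: y'' − 3 y = 0.
With k = sqrt(3), the general solution is
    y(x) = A cosh(sqrt(3) x) + B sinh(sqrt(3) x).
Fixed left endpoint y(0) = 3 ⇒ A = 3.
The right endpoint x = 8 is free, so the natural (transversality) condition is ∂L/∂y' |_{x=8} = 0, i.e. y'(8) = 0.
Compute y'(x) = A k sinh(k x) + B k cosh(k x), so
    y'(8) = A k sinh(k·8) + B k cosh(k·8) = 0
    ⇒ B = −A tanh(k·8) = − 3 tanh(sqrt(3)·8).
Therefore the extremal is
    y(x) = 3 cosh(sqrt(3) x) − 3 tanh(sqrt(3)·8) sinh(sqrt(3) x).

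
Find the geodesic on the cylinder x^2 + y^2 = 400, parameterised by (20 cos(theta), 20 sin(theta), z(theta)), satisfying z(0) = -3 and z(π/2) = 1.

Parameterise the cylinder of radius R = 20 as
    r(θ) = (20 cos θ, 20 sin θ, z(θ)).
The arc-length element is
    ds = sqrt(400 + (dz/dθ)^2) dθ,
so the Lagrangian is L = sqrt(400 + z'^2).
L depends on z' only, not on z or θ, so ∂L/∂z = 0 and
    ∂L/∂z' = z' / sqrt(400 + z'^2).
The Euler-Lagrange equation gives
    d/dθ( z' / sqrt(400 + z'^2) ) = 0,
so z' is constant. Integrating once:
    z(θ) = a θ + b,
a helix on the cylinder (a straight line when the cylinder is unrolled). The constants a, b are determined by the endpoint conditions.
With endpoint conditions z(0) = -3 and z(π/2) = 1: from z(0) = b we get b = -3, and a·π/2 + -3 = 1 gives a = 8/π, so
    z(θ) = (8/π) θ − 3.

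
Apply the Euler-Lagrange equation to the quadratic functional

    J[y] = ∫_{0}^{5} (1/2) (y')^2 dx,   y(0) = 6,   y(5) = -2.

The Lagrangian is L = (1/2) (y')^2.
Compute ∂L/∂y = 0, ∂L/∂y' = y'.
The Euler-Lagrange equation d/dx(∂L/∂y') − ∂L/∂y = 0 reduces to
    y'' = 0.
Its general solution is
    y(x) = A x + B,
with A, B fixed by the endpoint conditions.
Applying the endpoint conditions y(0) = 6 and y(5) = -2: solve A·0 + B = 6 and A·5 + B = -2. Subtracting gives A(5 − 0) = -2 − 6, so A = -8/5, and B = 6 − A·0 = 6. Therefore
    y(x) = (-8/5) x + 6.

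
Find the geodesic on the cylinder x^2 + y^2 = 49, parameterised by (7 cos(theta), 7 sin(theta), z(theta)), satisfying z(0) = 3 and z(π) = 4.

Parameterise the cylinder of radius R = 7 as
    r(θ) = (7 cos θ, 7 sin θ, z(θ)).
The arc-length element is
    ds = sqrt(49 + (dz/dθ)^2) dθ,
so the Lagrangian is L = sqrt(49 + z'^2).
L depends on z' only, not on z or θ, so ∂L/∂z = 0 and
    ∂L/∂z' = z' / sqrt(49 + z'^2).
The Euler-Lagrange equation gives
    d/dθ( z' / sqrt(49 + z'^2) ) = 0,
so z' is constant. Integrating once:
    z(θ) = a θ + b,
a helix on the cylinder (a straight line when the cylinder is unrolled). The constants a, b are determined by the endpoint conditions.
With endpoint conditions z(0) = 3 and z(π) = 4: from z(0) = b we get b = 3, and a·π + 3 = 4 gives a = 1/π, so
    z(θ) = (1/π) θ + 3.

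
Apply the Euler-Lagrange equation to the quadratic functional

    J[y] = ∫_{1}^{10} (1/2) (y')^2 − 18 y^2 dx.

The Lagrangian is L = (1/2) (y')^2 − 18 y^2.
Compute ∂L/∂y = -36y, ∂L/∂y' = y'.
The Euler-Lagrange equation d/dx(∂L/∂y') − ∂L/∂y = 0 reduces to
    y'' + 36 y = 0.
Its general solution is
    y(x) = A sin(6x) + B cos(6x),
with A, B fixed by the endpoint conditions.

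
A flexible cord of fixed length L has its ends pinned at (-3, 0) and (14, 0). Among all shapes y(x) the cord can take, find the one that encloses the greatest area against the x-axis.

Set up the augmented Lagrangian using a multiplier λ for the length constraint:
    F(y, y') = y − λ sqrt(1 + y'^2).
F has no explicit x dependence, so the Beltrami identity yields a first integral
    F − y' ∂F/∂y' = C.
Compute ∂F/∂y' = −λ y' / sqrt(1 + y'^2). Then
    y − λ sqrt(1 + y'^2) + λ y'^2 / sqrt(1 + y'^2) = C
    ⇒  y − λ / sqrt(1 + y'^2) = C.
Solving for y' and integrating gives
    (x − a)^2 + (y − b)^2 = λ^2,
a circular arc of radius λ. The constants a, b are determined by the endpoint conditions y(-3) = y(14) = 0, and λ is fixed implicitly by the length constraint
    ∫_{-3}^{14} sqrt(1 + y'^2) dx = L.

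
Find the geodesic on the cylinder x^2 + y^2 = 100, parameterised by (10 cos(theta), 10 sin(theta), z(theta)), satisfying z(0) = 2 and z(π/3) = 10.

Parameterise the cylinder of radius R = 10 as
    r(θ) = (10 cos θ, 10 sin θ, z(θ)).
The arc-length element is
    ds = sqrt(100 + (dz/dθ)^2) dθ,
so the Lagrangian is L = sqrt(100 + z'^2).
L depends on z' only, not on z or θ, so ∂L/∂z = 0 and
    ∂L/∂z' = z' / sqrt(100 + z'^2).
The Euler-Lagrange equation gives
    d/dθ( z' / sqrt(100 + z'^2) ) = 0,
so z' is constant. Integrating once:
    z(θ) = a θ + b,
a helix on the cylinder (a straight line when the cylinder is unrolled). The constants a, b are determined by the endpoint conditions.
With endpoint conditions z(0) = 2 and z(π/3) = 10: from z(0) = b we get b = 2, and a·π/3 + 2 = 10 gives a = 24/π, so
    z(θ) = (24/π) θ + 2.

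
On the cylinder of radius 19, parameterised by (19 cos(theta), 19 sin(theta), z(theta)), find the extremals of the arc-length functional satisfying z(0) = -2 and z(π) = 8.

Parameterise the cylinder of radius R = 19 as
    r(θ) = (19 cos θ, 19 sin θ, z(θ)).
The arc-length element is
    ds = sqrt(361 + (dz/dθ)^2) dθ,
so the Lagrangian is L = sqrt(361 + z'^2).
L depends on z' only, not on z or θ, so ∂L/∂z = 0 and
    ∂L/∂z' = z' / sqrt(361 + z'^2).
The Euler-Lagrange equation gives
    d/dθ( z' / sqrt(361 + z'^2) ) = 0,
so z' is constant. Integrating once:
    z(θ) = a θ + b,
a helix on the cylinder (a straight line when the cylinder is unrolled). The constants a, b are determined by the endpoint conditions.
With endpoint conditions z(0) = -2 and z(π) = 8: from z(0) = b we get b = -2, and a·π + -2 = 8 gives a = 10/π, so
    z(θ) = (10/π) θ − 2.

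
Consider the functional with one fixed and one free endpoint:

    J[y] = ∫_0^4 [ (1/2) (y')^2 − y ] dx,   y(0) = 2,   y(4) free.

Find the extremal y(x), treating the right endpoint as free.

The Lagrangian L = (1/2) (y')^2 − y gives
    ∂L/∂y = −1,   ∂L/∂y' = y'.
Euler-Lagrange: d/dx(y') − (−1) = 0, i.e. y'' + 1 = 0, so
    y(x) = −(1/2) x^2 + C1 x + C2.
Fixed left endpoint y(0) = 2 ⇒ C2 = 2.
The right endpoint x = 4 is free, so the natural (transversality) condition is ∂L/∂y' |_{x=4} = 0, i.e. y'(4) = 0.
Compute y'(x) = −1 x + C1, so y'(4) = −4 + C1 = 0 ⇒ C1 = 4.
Therefore the extremal is
    y(x) = −x^2/2 + 4 x + 2.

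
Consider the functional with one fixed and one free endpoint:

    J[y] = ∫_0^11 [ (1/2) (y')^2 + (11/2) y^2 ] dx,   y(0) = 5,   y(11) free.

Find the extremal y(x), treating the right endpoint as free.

The Lagrangian L = (1/2) (y')^2 + (11/2) y^2 gives
    ∂L/∂y = 11 y,   ∂L/∂y' = y'.
Euler-Lagrange: y'' − 11 y = 0.
With k = sqrt(11), the general solution is
    y(x) = A cosh(sqrt(11) x) + B sinh(sqrt(11) x).
Fixed left endpoint y(0) = 5 ⇒ A = 5.
The right endpoint x = 11 is free, so the natural (transversality) condition is ∂L/∂y' |_{x=11} = 0, i.e. y'(11) = 0.
Compute y'(x) = A k sinh(k x) + B k cosh(k x), so
    y'(11) = A k sinh(k·11) + B k cosh(k·11) = 0
    ⇒ B = −A tanh(k·11) = − 5 tanh(sqrt(11)·11).
Therefore the extremal is
    y(x) = 5 cosh(sqrt(11) x) − 5 tanh(sqrt(11)·11) sinh(sqrt(11) x).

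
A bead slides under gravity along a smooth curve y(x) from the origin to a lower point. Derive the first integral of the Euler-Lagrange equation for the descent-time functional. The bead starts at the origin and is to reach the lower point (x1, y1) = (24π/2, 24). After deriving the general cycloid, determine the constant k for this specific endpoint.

The Lagrangian L = sqrt((1 + y'^2) / y) has no explicit x dependence, so the Beltrami identity applies:
    L − y' ∂L/∂y' = C.
Compute ∂L/∂y' = y' / sqrt(y (1 + y'^2)).
Substitute:
    sqrt((1 + y'^2)/y) − y'·y' / sqrt(y (1 + y'^2))
    = (1 + y'^2) / sqrt(y (1 + y'^2)) − y'^2 / sqrt(y (1 + y'^2))
    = 1 / sqrt(y (1 + y'^2)) = C.
Squaring and rearranging gives the first integral
    y (1 + y'^2) = 1/C^2 =: k   (constant).
Solving this first-order ODE by the substitution
    y = (k/2)(1 − cos θ)
yields the cycloid parameterisation
    x(θ) = (k/2)(θ − sin θ),   y(θ) = (k/2)(1 − cos θ).
The constant k is fixed by the endpoint condition.
Now fit the given lower endpoint (x1, y1) = (24π/2, 24). At the bottom of the first arch (θ = π), the parametric equations give
    y(π) = (k/2)(1 − cos π) = k,
    x(π) = (k/2)(π − sin π) = kπ/2.
Matching y(π) = 24 gives k = 24, consistent with x(π) = 24π/2. Therefore the specific cycloid is
    x(θ) = (24/2)(θ − sin θ),   y(θ) = (24/2)(1 − cos θ).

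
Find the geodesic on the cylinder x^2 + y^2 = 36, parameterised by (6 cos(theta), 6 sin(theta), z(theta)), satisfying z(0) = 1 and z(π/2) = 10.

Parameterise the cylinder of radius R = 6 as
    r(θ) = (6 cos θ, 6 sin θ, z(θ)).
The arc-length element is
    ds = sqrt(36 + (dz/dθ)^2) dθ,
so the Lagrangian is L = sqrt(36 + z'^2).
L depends on z' only, not on z or θ, so ∂L/∂z = 0 and
    ∂L/∂z' = z' / sqrt(36 + z'^2).
The Euler-Lagrange equation gives
    d/dθ( z' / sqrt(36 + z'^2) ) = 0,
so z' is constant. Integrating once:
    z(θ) = a θ + b,
a helix on the cylinder (a straight line when the cylinder is unrolled). The constants a, b are determined by the endpoint conditions.
With endpoint conditions z(0) = 1 and z(π/2) = 10: from z(0) = b we get b = 1, and a·π/2 + 1 = 10 gives a = 18/π, so
    z(θ) = (18/π) θ + 1.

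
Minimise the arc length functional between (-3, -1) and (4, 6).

Arc-length functional: J[y] = ∫ sqrt(1 + (y')^2) dx.
Lagrangian L = sqrt(1 + (y')^2) has no explicit y dependence, so ∂L/∂y = 0 and the Euler-Lagrange equation gives
    d/dx( y' / sqrt(1 + (y')^2) ) = 0  ⇒  y' / sqrt(1 + (y')^2) = const.
Hence y' is constant, so y(x) is affine.
Fitting the endpoints (-3, -1) and (4, 6):
    slope m = (6 − (-1)) / (4 − (-3)) = 1,
    intercept c = (-1) − m·(-3) = 2.
Extremal: y(x) = x + 2.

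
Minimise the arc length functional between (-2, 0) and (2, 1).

Arc-length functional: J[y] = ∫ sqrt(1 + (y')^2) dx.
Lagrangian L = sqrt(1 + (y')^2) has no explicit y dependence, so ∂L/∂y = 0 and the Euler-Lagrange equation gives
    d/dx( y' / sqrt(1 + (y')^2) ) = 0  ⇒  y' / sqrt(1 + (y')^2) = const.
Hence y' is constant, so y(x) is affine.
Fitting the endpoints (-2, 0) and (2, 1):
    slope m = (1 − 0) / (2 − (-2)) = 1/4,
    intercept c = 0 − m·(-2) = 1/2.
Extremal: y(x) = (1/4) x + 1/2.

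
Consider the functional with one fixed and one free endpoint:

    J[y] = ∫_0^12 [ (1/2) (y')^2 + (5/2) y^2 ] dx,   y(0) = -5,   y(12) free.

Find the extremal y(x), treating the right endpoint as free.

The Lagrangian L = (1/2) (y')^2 + (5/2) y^2 gives
    ∂L/∂y = 5 y,   ∂L/∂y' = y'.
Euler-Lagrange: y'' − 5 y = 0.
With k = sqrt(5), the general solution is
    y(x) = A cosh(sqrt(5) x) + B sinh(sqrt(5) x).
Fixed left endpoint y(0) = -5 ⇒ A = -5.
The right endpoint x = 12 is free, so the natural (transversality) condition is ∂L/∂y' |_{x=12} = 0, i.e. y'(12) = 0.
Compute y'(x) = A k sinh(k x) + B k cosh(k x), so
    y'(12) = A k sinh(k·12) + B k cosh(k·12) = 0
    ⇒ B = −A tanh(k·12) = 5 tanh(sqrt(5)·12).
Therefore the extremal is
    y(x) = −5 cosh(sqrt(5) x) + 5 tanh(sqrt(5)·12) sinh(sqrt(5) x).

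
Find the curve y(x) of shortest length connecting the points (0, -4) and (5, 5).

Arc-length functional: J[y] = ∫ sqrt(1 + (y')^2) dx.
Lagrangian L = sqrt(1 + (y')^2) has no explicit y dependence, so ∂L/∂y = 0 and the Euler-Lagrange equation gives
    d/dx( y' / sqrt(1 + (y')^2) ) = 0  ⇒  y' / sqrt(1 + (y')^2) = const.
Hence y' is constant, so y(x) is affine.
Fitting the endpoints (0, -4) and (5, 5):
    slope m = (5 − (-4)) / (5 − 0) = 9/5,
    intercept c = (-4) − m·0 = -4.
Extremal: y(x) = (9/5) x - 4.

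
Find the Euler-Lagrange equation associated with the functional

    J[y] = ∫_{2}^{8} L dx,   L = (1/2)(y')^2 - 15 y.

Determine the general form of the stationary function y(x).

The Lagrangian is L = (1/2)(y')^2 - 15 y.
∂L/∂y = -15.
∂L/∂y' = y'.
The Euler-Lagrange equation d/dx(∂L/∂y') − ∂L/∂y = 0 becomes:
    y'' + 15 = 0
General solution: y(x) = -(15/2) x^2 + A x + B, where A and B are arbitrary constants fixed by the endpoint conditions.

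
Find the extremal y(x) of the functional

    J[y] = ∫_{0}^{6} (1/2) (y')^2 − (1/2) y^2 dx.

The Lagrangian is L = (1/2) (y')^2 − (1/2) y^2.
Compute ∂L/∂y = -y, ∂L/∂y' = y'.
The Euler-Lagrange equation d/dx(∂L/∂y') − ∂L/∂y = 0 reduces to
    y'' + y = 0.
Its general solution is
    y(x) = A sin(x) + B cos(x),
with A, B fixed by the endpoint conditions.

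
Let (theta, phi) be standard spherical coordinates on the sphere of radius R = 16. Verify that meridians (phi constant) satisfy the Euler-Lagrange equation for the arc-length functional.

On the sphere of radius R = 16 with spherical coordinates (θ, φ), the induced metric is
    ds^2 = 256(dθ^2 + sin^2(θ) dφ^2).
Using θ as the parameter, the arc-length functional becomes
    J[φ] = ∫ 16 sqrt(1 + sin^2(θ) (dφ/dθ)^2) dθ.
So L = 16 sqrt(1 + sin^2(θ) φ'^2). Compute
    ∂L/∂φ = 0  (L has no explicit φ dependence),
    ∂L/∂φ' = 16 sin^2(θ) φ' / sqrt(1 + sin^2(θ) φ'^2).
For the candidate φ(θ) = c (constant), φ' = 0, so ∂L/∂φ' evaluated along the candidate vanishes, and ∂L/∂φ is identically zero. Hence
    d/dθ(∂L/∂φ') − ∂L/∂φ = 0
is satisfied. Therefore meridians φ = const are extremals of arc length — they are geodesics on the sphere.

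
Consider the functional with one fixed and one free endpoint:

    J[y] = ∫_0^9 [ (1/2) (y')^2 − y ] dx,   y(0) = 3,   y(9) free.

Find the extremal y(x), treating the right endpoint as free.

The Lagrangian L = (1/2) (y')^2 − y gives
    ∂L/∂y = −1,   ∂L/∂y' = y'.
Euler-Lagrange: d/dx(y') − (−1) = 0, i.e. y'' + 1 = 0, so
    y(x) = −(1/2) x^2 + C1 x + C2.
Fixed left endpoint y(0) = 3 ⇒ C2 = 3.
The right endpoint x = 9 is free, so the natural (transversality) condition is ∂L/∂y' |_{x=9} = 0, i.e. y'(9) = 0.
Compute y'(x) = −1 x + C1, so y'(9) = −9 + C1 = 0 ⇒ C1 = 9.
Therefore the extremal is
    y(x) = −x^2/2 + 9 x + 3.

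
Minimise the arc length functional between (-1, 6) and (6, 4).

Arc-length functional: J[y] = ∫ sqrt(1 + (y')^2) dx.
Lagrangian L = sqrt(1 + (y')^2) has no explicit y dependence, so ∂L/∂y = 0 and the Euler-Lagrange equation gives
    d/dx( y' / sqrt(1 + (y')^2) ) = 0  ⇒  y' / sqrt(1 + (y')^2) = const.
Hence y' is constant, so y(x) is affine.
Fitting the endpoints (-1, 6) and (6, 4):
    slope m = (4 − 6) / (6 − (-1)) = -2/7,
    intercept c = 6 − m·(-1) = 40/7.
Extremal: y(x) = (-2/7) x + 40/7.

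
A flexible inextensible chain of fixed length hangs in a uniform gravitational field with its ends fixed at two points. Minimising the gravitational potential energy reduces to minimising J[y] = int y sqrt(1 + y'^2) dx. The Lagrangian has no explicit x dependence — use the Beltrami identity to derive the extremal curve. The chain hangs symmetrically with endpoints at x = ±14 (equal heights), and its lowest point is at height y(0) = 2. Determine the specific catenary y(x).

The Lagrangian L(y, y') = y sqrt(1 + y'^2) has no explicit x dependence, so the Beltrami identity applies:
    L − y' ∂L/∂y' = C.
Compute ∂L/∂y' = y · y' / sqrt(1 + y'^2). Then
    L − y' ∂L/∂y'
    = y sqrt(1 + y'^2) − y · y'^2 / sqrt(1 + y'^2)
    = y (1 + y'^2 − y'^2) / sqrt(1 + y'^2)
    = y / sqrt(1 + y'^2) = C.
Squaring gives y^2 = C^2 (1 + y'^2), i.e.
    y'^2 = y^2 / C^2 − 1.
Separating variables,
    dy / sqrt(y^2 − C^2) = dx / C,
and integrating gives arccosh(y / C) = (x − a)/C, so
    y(x) = C cosh((x − a)/C),
the catenary. The constants C and a are fixed by the two endpoint conditions (and, for the hanging-chain problem, the length constraint selects C).
Now fit the given data. The endpoints x = ±14 are symmetric at equal height, so the catenary is even about its minimum: a = 0 and y(x) = C cosh(x/C). The lowest point is y(0) = C cosh(0) = C, and we are told y(0) = 2, so C = 2. Therefore
    y(x) = 2 cosh(x/2),
and at the endpoints
    y(±14) = 2 cosh(14/2).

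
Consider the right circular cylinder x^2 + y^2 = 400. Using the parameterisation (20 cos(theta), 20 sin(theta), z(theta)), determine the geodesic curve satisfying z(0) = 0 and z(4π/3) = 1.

Parameterise the cylinder of radius R = 20 as
    r(θ) = (20 cos θ, 20 sin θ, z(θ)).
The arc-length element is
    ds = sqrt(400 + (dz/dθ)^2) dθ,
so the Lagrangian is L = sqrt(400 + z'^2).
L depends on z' only, not on z or θ, so ∂L/∂z = 0 and
    ∂L/∂z' = z' / sqrt(400 + z'^2).
The Euler-Lagrange equation gives
    d/dθ( z' / sqrt(400 + z'^2) ) = 0,
so z' is constant. Integrating once:
    z(θ) = a θ + b,
a helix on the cylinder (a straight line when the cylinder is unrolled). The constants a, b are determined by the endpoint conditions.
With endpoint conditions z(0) = 0 and z(4π/3) = 1: from z(0) = b we get b = 0, and a·4π/3 + 0 = 1 gives a = 3/(4π), so
    z(θ) = (3/(4π)) θ.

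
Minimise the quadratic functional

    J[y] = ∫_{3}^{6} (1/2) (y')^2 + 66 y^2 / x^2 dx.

The Lagrangian is L = (1/2) (y')^2 + 66 y^2 / x^2.
Compute ∂L/∂y = 132y/x^2, ∂L/∂y' = y'.
The Euler-Lagrange equation d/dx(∂L/∂y') − ∂L/∂y = 0 reduces to
    y'' − 132/x^2 · y = 0  (x > 0).
Its general solution is
    y(x) = A x^12 + B x^(-11),
with A, B fixed by the endpoint conditions.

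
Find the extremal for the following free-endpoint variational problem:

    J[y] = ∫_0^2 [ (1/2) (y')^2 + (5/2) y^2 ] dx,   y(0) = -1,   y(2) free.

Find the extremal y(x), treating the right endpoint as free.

The Lagrangian L = (1/2) (y')^2 + (5/2) y^2 gives
    ∂L/∂y = 5 y,   ∂L/∂y' = y'.
Euler-Lagrange: y'' − 5 y = 0.
With k = sqrt(5), the general solution is
    y(x) = A cosh(sqrt(5) x) + B sinh(sqrt(5) x).
Fixed left endpoint y(0) = -1 ⇒ A = -1.
The right endpoint x = 2 is free, so the natural (transversality) condition is ∂L/∂y' |_{x=2} = 0, i.e. y'(2) = 0.
Compute y'(x) = A k sinh(k x) + B k cosh(k x), so
    y'(2) = A k sinh(k·2) + B k cosh(k·2) = 0
    ⇒ B = −A tanh(k·2) = tanh(sqrt(5)·2).
Therefore the extremal is
    y(x) = −cosh(sqrt(5) x) + tanh(sqrt(5)·2) sinh(sqrt(5) x).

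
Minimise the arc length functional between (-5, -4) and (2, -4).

Arc-length functional: J[y] = ∫ sqrt(1 + (y')^2) dx.
Lagrangian L = sqrt(1 + (y')^2) has no explicit y dependence, so ∂L/∂y = 0 and the Euler-Lagrange equation gives
    d/dx( y' / sqrt(1 + (y')^2) ) = 0  ⇒  y' / sqrt(1 + (y')^2) = const.
Hence y' is constant, so y(x) is affine.
Fitting the endpoints (-5, -4) and (2, -4):
    slope m = ((-4) − (-4)) / (2 − (-5)) = 0,
    intercept c = (-4) − m·(-5) = -4.
Extremal: y(x) = -4.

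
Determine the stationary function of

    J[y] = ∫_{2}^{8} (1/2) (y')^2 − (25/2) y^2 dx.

The Lagrangian is L = (1/2) (y')^2 − (25/2) y^2.
Compute ∂L/∂y = -25y, ∂L/∂y' = y'.
The Euler-Lagrange equation d/dx(∂L/∂y') − ∂L/∂y = 0 reduces to
    y'' + 25 y = 0.
Its general solution is
    y(x) = A sin(5x) + B cos(5x),
with A, B fixed by the endpoint conditions.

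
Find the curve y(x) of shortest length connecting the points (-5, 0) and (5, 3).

Arc-length functional: J[y] = ∫ sqrt(1 + (y')^2) dx.
Lagrangian L = sqrt(1 + (y')^2) has no explicit y dependence, so ∂L/∂y = 0 and the Euler-Lagrange equation gives
    d/dx( y' / sqrt(1 + (y')^2) ) = 0  ⇒  y' / sqrt(1 + (y')^2) = const.
Hence y' is constant, so y(x) is affine.
Fitting the endpoints (-5, 0) and (5, 3):
    slope m = (3 − 0) / (5 − (-5)) = 3/10,
    intercept c = 0 − m·(-5) = 3/2.
Extremal: y(x) = (3/10) x + 3/2.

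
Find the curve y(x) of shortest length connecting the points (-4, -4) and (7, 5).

Arc-length functional: J[y] = ∫ sqrt(1 + (y')^2) dx.
Lagrangian L = sqrt(1 + (y')^2) has no explicit y dependence, so ∂L/∂y = 0 and the Euler-Lagrange equation gives
    d/dx( y' / sqrt(1 + (y')^2) ) = 0  ⇒  y' / sqrt(1 + (y')^2) = const.
Hence y' is constant, so y(x) is affine.
Fitting the endpoints (-4, -4) and (7, 5):
    slope m = (5 − (-4)) / (7 − (-4)) = 9/11,
    intercept c = (-4) − m·(-4) = -8/11.
Extremal: y(x) = (9/11) x - 8/11.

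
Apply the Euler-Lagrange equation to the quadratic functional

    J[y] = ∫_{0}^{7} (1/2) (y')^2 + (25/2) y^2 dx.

The Lagrangian is L = (1/2) (y')^2 + (25/2) y^2.
Compute ∂L/∂y = 25y, ∂L/∂y' = y'.
The Euler-Lagrange equation d/dx(∂L/∂y') − ∂L/∂y = 0 reduces to
    y'' − 25 y = 0.
Its general solution is
    y(x) = A e^(5x) + B e^(−5x),
with A, B fixed by the endpoint conditions.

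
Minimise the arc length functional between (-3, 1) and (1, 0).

Arc-length functional: J[y] = ∫ sqrt(1 + (y')^2) dx.
Lagrangian L = sqrt(1 + (y')^2) has no explicit y dependence, so ∂L/∂y = 0 and the Euler-Lagrange equation gives
    d/dx( y' / sqrt(1 + (y')^2) ) = 0  ⇒  y' / sqrt(1 + (y')^2) = const.
Hence y' is constant, so y(x) is affine.
Fitting the endpoints (-3, 1) and (1, 0):
    slope m = (0 − 1) / (1 − (-3)) = -1/4,
    intercept c = 1 − m·(-3) = 1/4.
Extremal: y(x) = (-1/4) x + 1/4.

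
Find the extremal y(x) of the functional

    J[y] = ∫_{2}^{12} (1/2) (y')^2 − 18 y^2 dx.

The Lagrangian is L = (1/2) (y')^2 − 18 y^2.
Compute ∂L/∂y = -36y, ∂L/∂y' = y'.
The Euler-Lagrange equation d/dx(∂L/∂y') − ∂L/∂y = 0 reduces to
    y'' + 36 y = 0.
Its general solution is
    y(x) = A sin(6x) + B cos(6x),
with A, B fixed by the endpoint conditions.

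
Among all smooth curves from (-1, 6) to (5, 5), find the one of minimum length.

Arc-length functional: J[y] = ∫ sqrt(1 + (y')^2) dx.
Lagrangian L = sqrt(1 + (y')^2) has no explicit y dependence, so ∂L/∂y = 0 and the Euler-Lagrange equation gives
    d/dx( y' / sqrt(1 + (y')^2) ) = 0  ⇒  y' / sqrt(1 + (y')^2) = const.
Hence y' is constant, so y(x) is affine.
Fitting the endpoints (-1, 6) and (5, 5):
    slope m = (5 − 6) / (5 − (-1)) = -1/6,
    intercept c = 6 − m·(-1) = 35/6.
Extremal: y(x) = (-1/6) x + 35/6.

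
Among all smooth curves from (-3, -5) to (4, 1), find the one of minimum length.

Arc-length functional: J[y] = ∫ sqrt(1 + (y')^2) dx.
Lagrangian L = sqrt(1 + (y')^2) has no explicit y dependence, so ∂L/∂y = 0 and the Euler-Lagrange equation gives
    d/dx( y' / sqrt(1 + (y')^2) ) = 0  ⇒  y' / sqrt(1 + (y')^2) = const.
Hence y' is constant, so y(x) is affine.
Fitting the endpoints (-3, -5) and (4, 1):
    slope m = (1 − (-5)) / (4 − (-3)) = 6/7,
    intercept c = (-5) − m·(-3) = -17/7.
Extremal: y(x) = (6/7) x - 17/7.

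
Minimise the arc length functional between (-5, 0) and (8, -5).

Arc-length functional: J[y] = ∫ sqrt(1 + (y')^2) dx.
Lagrangian L = sqrt(1 + (y')^2) has no explicit y dependence, so ∂L/∂y = 0 and the Euler-Lagrange equation gives
    d/dx( y' / sqrt(1 + (y')^2) ) = 0  ⇒  y' / sqrt(1 + (y')^2) = const.
Hence y' is constant, so y(x) is affine.
Fitting the endpoints (-5, 0) and (8, -5):
    slope m = ((-5) − 0) / (8 − (-5)) = -5/13,
    intercept c = 0 − m·(-5) = -25/13.
Extremal: y(x) = (-5/13) x - 25/13.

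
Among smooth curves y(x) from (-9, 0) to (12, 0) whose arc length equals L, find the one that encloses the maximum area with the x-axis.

Set up the augmented Lagrangian using a multiplier λ for the length constraint:
    F(y, y') = y − λ sqrt(1 + y'^2).
F has no explicit x dependence, so the Beltrami identity yields a first integral
    F − y' ∂F/∂y' = C.
Compute ∂F/∂y' = −λ y' / sqrt(1 + y'^2). Then
    y − λ sqrt(1 + y'^2) + λ y'^2 / sqrt(1 + y'^2) = C
    ⇒  y − λ / sqrt(1 + y'^2) = C.
Solving for y' and integrating gives
    (x − a)^2 + (y − b)^2 = λ^2,
a circular arc of radius λ. The constants a, b are determined by the endpoint conditions y(-9) = y(12) = 0, and λ is fixed implicitly by the length constraint
    ∫_{-9}^{12} sqrt(1 + y'^2) dx = L.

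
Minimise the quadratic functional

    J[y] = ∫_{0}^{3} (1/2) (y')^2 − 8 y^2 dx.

The Lagrangian is L = (1/2) (y')^2 − 8 y^2.
Compute ∂L/∂y = -16y, ∂L/∂y' = y'.
The Euler-Lagrange equation d/dx(∂L/∂y') − ∂L/∂y = 0 reduces to
    y'' + 16 y = 0.
Its general solution is
    y(x) = A sin(4x) + B cos(4x),
with A, B fixed by the endpoint conditions.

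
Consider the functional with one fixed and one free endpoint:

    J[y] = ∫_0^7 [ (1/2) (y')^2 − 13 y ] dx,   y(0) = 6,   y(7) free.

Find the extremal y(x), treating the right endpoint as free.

The Lagrangian L = (1/2) (y')^2 − 13 y gives
    ∂L/∂y = −13,   ∂L/∂y' = y'.
Euler-Lagrange: d/dx(y') − (−13) = 0, i.e. y'' + 13 = 0, so
    y(x) = −(13/2) x^2 + C1 x + C2.
Fixed left endpoint y(0) = 6 ⇒ C2 = 6.
The right endpoint x = 7 is free, so the natural (transversality) condition is ∂L/∂y' |_{x=7} = 0, i.e. y'(7) = 0.
Compute y'(x) = −13 x + C1, so y'(7) = −91 + C1 = 0 ⇒ C1 = 91.
Therefore the extremal is
    y(x) = −(13/2) x^2 + 91 x + 6.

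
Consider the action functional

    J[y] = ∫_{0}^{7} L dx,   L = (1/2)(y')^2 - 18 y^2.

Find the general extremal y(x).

The Lagrangian is L = (1/2)(y')^2 - 18 y^2.
∂L/∂y = -36y.
∂L/∂y' = y'.
The Euler-Lagrange equation d/dx(∂L/∂y') − ∂L/∂y = 0 becomes:
    y'' + 36 y = 0
General solution: y(x) = A sin(6x) + B cos(6x), where A and B are arbitrary constants fixed by the endpoint conditions.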